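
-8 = -8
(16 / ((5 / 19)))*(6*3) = 5472 / 5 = 1094.40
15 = 15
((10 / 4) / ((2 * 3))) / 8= 5 / 96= 0.05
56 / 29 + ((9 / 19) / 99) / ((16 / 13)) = 1.93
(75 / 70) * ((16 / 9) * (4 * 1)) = 160 / 21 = 7.62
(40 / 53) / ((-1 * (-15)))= 8 / 159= 0.05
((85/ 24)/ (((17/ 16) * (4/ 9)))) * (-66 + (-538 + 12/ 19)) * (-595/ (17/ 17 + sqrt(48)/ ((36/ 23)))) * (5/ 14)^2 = -1233275625/ 66766 + 3151704375 * sqrt(3)/ 66766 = 63290.24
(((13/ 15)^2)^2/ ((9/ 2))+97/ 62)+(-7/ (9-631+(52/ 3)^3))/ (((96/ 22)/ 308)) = 357012060107/ 225651015000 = 1.58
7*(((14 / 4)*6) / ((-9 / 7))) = -343 / 3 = -114.33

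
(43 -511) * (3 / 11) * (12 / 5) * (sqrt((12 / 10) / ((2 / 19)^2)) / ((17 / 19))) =-3041064 * sqrt(30) / 4675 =-3562.91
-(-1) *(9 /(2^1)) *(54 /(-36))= -27 /4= -6.75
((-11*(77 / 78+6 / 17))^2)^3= 10261705.18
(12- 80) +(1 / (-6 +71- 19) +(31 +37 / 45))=-74843 / 2070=-36.16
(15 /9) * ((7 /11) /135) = 7 /891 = 0.01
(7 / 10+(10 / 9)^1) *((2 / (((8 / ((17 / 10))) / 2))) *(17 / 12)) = 47107 / 21600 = 2.18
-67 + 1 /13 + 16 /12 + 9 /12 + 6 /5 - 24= -68359 /780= -87.64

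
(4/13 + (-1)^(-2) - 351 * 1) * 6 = -27276/13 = -2098.15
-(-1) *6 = 6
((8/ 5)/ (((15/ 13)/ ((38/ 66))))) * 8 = 15808/ 2475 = 6.39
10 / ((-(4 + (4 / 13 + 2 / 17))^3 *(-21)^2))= -53969305 / 206264818116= -0.00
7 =7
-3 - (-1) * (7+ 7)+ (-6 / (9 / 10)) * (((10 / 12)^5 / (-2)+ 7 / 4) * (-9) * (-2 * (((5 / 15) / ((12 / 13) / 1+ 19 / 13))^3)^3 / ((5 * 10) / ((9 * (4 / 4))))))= 11.00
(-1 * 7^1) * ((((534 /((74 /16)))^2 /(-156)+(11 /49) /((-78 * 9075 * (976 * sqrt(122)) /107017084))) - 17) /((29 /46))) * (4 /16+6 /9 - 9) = -28475741077 /3096678 - 59688778601 * sqrt(122) /2333165234400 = -9195.86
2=2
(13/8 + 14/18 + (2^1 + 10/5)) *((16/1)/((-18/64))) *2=-59008/81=-728.49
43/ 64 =0.67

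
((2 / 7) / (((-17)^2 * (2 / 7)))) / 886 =1 / 256054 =0.00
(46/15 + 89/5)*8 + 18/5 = 2558/15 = 170.53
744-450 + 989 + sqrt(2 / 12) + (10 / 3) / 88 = sqrt(6) / 6 + 169361 / 132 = 1283.45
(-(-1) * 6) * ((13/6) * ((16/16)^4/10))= 13/10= 1.30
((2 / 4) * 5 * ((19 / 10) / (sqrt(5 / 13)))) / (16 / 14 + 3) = 133 * sqrt(65) / 580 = 1.85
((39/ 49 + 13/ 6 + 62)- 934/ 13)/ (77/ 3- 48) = 0.31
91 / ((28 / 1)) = 13 / 4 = 3.25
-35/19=-1.84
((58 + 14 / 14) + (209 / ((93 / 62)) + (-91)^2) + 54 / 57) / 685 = 483376 / 39045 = 12.38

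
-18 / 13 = -1.38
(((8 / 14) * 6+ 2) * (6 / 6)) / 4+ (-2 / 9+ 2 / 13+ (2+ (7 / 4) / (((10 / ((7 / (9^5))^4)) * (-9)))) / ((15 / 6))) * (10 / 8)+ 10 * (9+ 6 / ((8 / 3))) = 91423699025634655473382403 / 796570240877409975041520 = 114.77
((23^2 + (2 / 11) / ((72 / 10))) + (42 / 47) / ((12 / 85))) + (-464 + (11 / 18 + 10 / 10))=75447 / 1034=72.97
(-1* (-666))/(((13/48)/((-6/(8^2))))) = -2997/13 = -230.54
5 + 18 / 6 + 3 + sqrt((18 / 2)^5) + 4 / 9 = 254.44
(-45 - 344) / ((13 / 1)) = -389 / 13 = -29.92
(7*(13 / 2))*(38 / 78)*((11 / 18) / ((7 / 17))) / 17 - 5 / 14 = 1193 / 756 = 1.58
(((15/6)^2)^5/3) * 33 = 107421875/1024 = 104904.17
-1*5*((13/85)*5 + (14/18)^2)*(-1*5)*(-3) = -47150/459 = -102.72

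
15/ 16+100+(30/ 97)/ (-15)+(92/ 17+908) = 26762047/ 26384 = 1014.33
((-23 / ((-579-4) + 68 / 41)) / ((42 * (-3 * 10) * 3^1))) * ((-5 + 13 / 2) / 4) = -943 / 240256800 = -0.00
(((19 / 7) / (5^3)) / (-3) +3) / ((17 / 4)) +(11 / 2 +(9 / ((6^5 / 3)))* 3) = 8874443 / 1428000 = 6.21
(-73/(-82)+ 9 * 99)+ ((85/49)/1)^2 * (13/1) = 183298985/196882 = 931.01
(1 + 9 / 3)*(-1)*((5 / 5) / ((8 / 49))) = -49 / 2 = -24.50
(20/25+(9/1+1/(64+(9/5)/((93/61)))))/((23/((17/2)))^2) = 71646279/53444870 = 1.34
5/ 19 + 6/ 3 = 2.26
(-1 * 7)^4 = 2401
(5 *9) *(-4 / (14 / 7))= -90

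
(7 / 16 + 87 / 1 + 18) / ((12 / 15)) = 8435 / 64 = 131.80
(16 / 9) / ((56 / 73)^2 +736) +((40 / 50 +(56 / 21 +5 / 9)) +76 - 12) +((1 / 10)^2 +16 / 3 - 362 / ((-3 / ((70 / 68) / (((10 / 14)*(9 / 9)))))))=92813979799 / 375354900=247.27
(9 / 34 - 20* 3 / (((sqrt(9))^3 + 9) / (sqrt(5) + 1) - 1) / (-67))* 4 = 432* sqrt(5) / 4087 + 81726 / 69479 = 1.41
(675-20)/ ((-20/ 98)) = -6419/ 2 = -3209.50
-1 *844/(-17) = 844/17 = 49.65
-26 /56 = -13 /28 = -0.46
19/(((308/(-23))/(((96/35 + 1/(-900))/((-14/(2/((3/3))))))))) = 7548301/13582800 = 0.56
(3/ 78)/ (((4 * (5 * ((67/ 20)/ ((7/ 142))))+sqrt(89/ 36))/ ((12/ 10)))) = 7192584/ 211807615175 - 882 * sqrt(89)/ 211807615175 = 0.00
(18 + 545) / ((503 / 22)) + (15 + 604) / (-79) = 667137 / 39737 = 16.79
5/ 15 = 1/ 3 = 0.33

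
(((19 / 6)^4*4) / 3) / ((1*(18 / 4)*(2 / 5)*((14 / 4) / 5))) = 3258025 / 30618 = 106.41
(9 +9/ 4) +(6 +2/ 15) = 17.38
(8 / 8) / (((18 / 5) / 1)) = 5 / 18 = 0.28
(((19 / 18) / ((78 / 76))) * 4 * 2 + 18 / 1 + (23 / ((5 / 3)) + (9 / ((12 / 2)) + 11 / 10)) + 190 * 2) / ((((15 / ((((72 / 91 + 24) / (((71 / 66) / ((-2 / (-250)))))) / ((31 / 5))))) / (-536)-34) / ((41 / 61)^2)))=-11056262212661248 / 2023386836973255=-5.46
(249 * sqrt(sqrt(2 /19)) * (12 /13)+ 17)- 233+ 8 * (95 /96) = -2497 /12+ 2988 * 19^(3 /4) * 2^(1 /4) /247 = -77.16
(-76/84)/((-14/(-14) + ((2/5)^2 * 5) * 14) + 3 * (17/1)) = -95/6636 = -0.01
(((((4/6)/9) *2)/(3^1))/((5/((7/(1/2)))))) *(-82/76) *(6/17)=-2296/43605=-0.05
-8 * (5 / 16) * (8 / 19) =-20 / 19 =-1.05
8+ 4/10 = 42/5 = 8.40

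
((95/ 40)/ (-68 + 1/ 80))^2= 36100/ 29582721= 0.00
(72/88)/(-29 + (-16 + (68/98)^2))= -21609/1175779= -0.02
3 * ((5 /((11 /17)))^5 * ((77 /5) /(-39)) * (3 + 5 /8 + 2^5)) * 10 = -8851920984375 /761332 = -11626886.80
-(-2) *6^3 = 432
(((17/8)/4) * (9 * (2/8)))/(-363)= -51/15488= -0.00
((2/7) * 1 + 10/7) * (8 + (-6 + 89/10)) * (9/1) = 5886/35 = 168.17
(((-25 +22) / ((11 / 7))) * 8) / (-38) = 84 / 209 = 0.40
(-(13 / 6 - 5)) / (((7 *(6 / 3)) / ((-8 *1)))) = -1.62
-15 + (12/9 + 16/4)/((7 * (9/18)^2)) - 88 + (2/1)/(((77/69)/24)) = -1879/33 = -56.94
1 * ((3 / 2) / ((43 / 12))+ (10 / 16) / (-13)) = 1657 / 4472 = 0.37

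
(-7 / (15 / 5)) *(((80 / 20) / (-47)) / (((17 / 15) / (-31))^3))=-938416500 / 230911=-4063.97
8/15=0.53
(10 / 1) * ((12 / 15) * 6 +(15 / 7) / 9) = 1058 / 21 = 50.38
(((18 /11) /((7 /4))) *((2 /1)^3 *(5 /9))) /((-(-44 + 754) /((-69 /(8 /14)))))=552 /781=0.71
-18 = -18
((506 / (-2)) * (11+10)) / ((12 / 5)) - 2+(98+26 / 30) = -127013 / 60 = -2116.88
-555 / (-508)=555 / 508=1.09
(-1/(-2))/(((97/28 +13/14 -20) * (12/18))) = -21/437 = -0.05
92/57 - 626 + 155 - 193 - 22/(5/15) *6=-60328/57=-1058.39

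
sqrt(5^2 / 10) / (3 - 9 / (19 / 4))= 19 * sqrt(10) / 42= 1.43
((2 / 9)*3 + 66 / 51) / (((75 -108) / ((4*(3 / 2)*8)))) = -1600 / 561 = -2.85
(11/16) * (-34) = -187/8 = -23.38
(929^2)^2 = 744839767681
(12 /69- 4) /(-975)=88 /22425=0.00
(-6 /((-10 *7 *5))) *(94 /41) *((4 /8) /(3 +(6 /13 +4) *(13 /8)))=564 /294175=0.00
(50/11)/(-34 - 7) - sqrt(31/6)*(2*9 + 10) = -14*sqrt(186)/3 - 50/451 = -63.76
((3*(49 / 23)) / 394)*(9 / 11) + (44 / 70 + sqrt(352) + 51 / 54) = 24904588 / 15699915 + 4*sqrt(22) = 20.35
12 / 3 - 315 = -311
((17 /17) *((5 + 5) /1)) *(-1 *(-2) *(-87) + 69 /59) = -101970 /59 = -1728.31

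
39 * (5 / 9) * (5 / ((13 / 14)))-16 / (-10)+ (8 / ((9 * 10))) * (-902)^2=3259738 / 45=72438.62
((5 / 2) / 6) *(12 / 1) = 5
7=7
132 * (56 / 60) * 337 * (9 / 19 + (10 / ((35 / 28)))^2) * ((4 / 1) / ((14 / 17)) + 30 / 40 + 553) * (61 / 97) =1733057679430 / 1843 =940346000.78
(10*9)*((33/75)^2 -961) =-10809072/125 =-86472.58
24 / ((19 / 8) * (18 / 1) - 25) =96 / 71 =1.35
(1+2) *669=2007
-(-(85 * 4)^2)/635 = 23120/127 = 182.05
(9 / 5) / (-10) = -0.18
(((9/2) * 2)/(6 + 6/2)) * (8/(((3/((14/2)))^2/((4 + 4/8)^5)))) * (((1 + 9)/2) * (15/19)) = 24111675/76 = 317258.88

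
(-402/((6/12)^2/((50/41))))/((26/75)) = -3015000/533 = -5656.66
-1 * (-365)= 365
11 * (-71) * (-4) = 3124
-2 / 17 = -0.12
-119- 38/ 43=-5155/ 43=-119.88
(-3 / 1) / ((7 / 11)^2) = -363 / 49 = -7.41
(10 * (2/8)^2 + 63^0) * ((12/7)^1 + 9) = 975/56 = 17.41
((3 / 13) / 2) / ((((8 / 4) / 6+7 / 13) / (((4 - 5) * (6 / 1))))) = -27 / 34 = -0.79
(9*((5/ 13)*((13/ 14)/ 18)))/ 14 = 0.01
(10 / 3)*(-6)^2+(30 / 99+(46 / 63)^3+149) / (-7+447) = 120.34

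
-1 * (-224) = 224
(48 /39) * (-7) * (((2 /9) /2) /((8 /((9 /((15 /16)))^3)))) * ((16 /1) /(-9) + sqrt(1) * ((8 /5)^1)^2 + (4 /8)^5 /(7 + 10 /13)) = -1024588544 /12309375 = -83.24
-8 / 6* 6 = -8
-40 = -40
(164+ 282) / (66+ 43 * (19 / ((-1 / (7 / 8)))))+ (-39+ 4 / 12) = -39.35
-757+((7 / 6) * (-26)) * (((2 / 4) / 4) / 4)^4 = -2381316187 / 3145728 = -757.00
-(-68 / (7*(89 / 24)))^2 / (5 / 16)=-42614784 / 1940645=-21.96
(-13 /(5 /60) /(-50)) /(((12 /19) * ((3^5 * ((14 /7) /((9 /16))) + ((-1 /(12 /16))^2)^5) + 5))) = 767637 /137795150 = 0.01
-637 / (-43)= 14.81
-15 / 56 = -0.27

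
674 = 674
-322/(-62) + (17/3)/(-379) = 182530/35247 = 5.18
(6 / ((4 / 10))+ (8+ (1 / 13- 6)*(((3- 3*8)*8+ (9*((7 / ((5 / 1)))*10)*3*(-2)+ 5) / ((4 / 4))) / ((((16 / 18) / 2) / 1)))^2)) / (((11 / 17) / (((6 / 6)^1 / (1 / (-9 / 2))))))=805930892469 / 4576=176121261.47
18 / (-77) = -18 / 77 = -0.23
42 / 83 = 0.51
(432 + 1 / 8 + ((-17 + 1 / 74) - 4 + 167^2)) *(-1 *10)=-41884205 / 148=-283001.39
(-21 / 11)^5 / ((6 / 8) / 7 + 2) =-114354828 / 9502009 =-12.03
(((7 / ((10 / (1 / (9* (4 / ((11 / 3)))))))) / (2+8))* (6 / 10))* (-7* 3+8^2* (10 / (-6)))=-29491 / 54000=-0.55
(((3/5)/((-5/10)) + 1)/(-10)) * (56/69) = 28/1725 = 0.02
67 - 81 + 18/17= -220/17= -12.94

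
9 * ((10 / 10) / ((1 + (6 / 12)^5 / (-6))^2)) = 331776 / 36481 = 9.09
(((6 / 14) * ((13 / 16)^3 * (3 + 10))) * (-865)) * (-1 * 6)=222347385 / 14336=15509.72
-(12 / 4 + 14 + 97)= -114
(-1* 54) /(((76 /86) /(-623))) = 723303 /19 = 38068.58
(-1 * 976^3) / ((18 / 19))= -981364963.56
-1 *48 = -48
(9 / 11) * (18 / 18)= 0.82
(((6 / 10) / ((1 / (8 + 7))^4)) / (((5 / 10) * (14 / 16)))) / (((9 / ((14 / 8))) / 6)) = 81000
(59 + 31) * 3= 270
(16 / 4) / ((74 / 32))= 64 / 37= 1.73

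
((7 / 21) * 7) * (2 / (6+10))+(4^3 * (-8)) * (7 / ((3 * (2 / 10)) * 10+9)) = -28637 / 120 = -238.64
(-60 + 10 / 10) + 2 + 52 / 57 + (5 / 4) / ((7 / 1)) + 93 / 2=-15017 / 1596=-9.41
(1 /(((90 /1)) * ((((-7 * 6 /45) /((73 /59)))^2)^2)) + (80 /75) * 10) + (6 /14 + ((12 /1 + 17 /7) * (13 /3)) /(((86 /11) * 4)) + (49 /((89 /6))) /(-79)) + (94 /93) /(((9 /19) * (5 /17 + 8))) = 9431455806823183651867 /706777069911039713376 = 13.34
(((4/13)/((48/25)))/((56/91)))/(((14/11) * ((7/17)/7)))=4675/1344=3.48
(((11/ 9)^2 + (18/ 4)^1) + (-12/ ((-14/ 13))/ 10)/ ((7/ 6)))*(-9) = -275803/ 4410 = -62.54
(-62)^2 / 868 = 31 / 7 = 4.43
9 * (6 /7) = 54 /7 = 7.71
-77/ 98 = -11/ 14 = -0.79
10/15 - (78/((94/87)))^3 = -117185010725/311469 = -376233.30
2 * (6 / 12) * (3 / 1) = 3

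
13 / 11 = 1.18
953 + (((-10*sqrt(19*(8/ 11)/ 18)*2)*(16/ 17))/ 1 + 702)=1655 - 640*sqrt(209)/ 561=1638.51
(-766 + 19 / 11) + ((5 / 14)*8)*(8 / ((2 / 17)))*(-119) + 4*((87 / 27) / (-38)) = -44926955 / 1881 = -23884.61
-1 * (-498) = 498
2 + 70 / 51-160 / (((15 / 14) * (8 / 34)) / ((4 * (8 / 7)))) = -147796 / 51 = -2897.96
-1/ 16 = -0.06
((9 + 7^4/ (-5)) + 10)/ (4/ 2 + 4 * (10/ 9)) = -10377/ 145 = -71.57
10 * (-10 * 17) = -1700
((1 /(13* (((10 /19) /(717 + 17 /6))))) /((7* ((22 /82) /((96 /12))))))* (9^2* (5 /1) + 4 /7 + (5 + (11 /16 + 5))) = 22408057303 /120120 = 186547.26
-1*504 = -504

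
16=16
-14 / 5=-2.80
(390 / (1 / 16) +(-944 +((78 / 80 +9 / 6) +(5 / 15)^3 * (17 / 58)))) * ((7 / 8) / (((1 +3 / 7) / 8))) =8131480273 / 313200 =25962.58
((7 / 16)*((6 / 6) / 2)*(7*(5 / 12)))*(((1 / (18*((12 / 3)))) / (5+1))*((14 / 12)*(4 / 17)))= 1715 / 4230144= 0.00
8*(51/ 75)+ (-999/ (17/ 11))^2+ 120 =3019859329/ 7225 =417973.61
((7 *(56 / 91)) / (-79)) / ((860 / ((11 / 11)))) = -14 / 220805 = -0.00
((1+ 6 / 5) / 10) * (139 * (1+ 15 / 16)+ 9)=48983 / 800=61.23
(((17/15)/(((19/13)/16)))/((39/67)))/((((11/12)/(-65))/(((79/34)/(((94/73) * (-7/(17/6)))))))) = 683135752/618849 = 1103.88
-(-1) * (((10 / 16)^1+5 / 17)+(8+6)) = 14.92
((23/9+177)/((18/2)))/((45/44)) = 71104/3645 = 19.51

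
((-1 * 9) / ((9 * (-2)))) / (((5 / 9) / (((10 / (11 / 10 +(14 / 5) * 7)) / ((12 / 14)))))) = 35 / 69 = 0.51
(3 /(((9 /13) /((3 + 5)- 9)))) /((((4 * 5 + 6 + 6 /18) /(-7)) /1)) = 91 /79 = 1.15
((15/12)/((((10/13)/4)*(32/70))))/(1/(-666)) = -151515/16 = -9469.69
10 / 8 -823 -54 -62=-937.75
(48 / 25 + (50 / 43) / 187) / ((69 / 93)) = 12003758 / 4623575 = 2.60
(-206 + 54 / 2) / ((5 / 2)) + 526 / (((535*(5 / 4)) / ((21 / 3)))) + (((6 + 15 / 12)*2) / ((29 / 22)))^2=146873 / 2675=54.91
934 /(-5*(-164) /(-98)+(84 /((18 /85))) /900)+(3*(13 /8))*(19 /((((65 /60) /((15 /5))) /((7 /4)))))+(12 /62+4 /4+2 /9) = 77818061341 /234067608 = 332.46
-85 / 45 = -17 / 9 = -1.89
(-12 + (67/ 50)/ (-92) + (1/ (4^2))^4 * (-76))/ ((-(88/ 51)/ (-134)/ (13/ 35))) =-5028356852961/ 14508032000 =-346.59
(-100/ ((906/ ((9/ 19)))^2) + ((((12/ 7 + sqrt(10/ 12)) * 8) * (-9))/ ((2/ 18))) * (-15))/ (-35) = -192016523493/ 403326889 - 324 * sqrt(30)/ 7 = -729.60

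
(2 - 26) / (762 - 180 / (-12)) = -8 / 259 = -0.03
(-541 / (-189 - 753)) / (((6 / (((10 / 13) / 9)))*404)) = 2705 / 133579368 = 0.00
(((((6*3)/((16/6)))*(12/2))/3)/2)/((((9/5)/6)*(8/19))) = 855/16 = 53.44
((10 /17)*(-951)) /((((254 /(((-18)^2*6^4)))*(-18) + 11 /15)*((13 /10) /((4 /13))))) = -22184928000 /121048109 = -183.27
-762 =-762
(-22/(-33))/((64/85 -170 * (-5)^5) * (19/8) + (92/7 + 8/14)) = 0.00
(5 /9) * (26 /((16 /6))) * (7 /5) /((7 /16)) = 52 /3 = 17.33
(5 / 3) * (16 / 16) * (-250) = -1250 / 3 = -416.67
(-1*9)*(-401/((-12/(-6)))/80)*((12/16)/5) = 10827/3200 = 3.38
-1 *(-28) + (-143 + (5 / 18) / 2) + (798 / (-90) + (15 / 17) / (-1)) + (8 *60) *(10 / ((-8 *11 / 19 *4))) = -12915377 / 33660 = -383.70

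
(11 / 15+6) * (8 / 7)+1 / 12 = 1089 / 140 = 7.78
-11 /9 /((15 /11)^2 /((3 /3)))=-1331 /2025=-0.66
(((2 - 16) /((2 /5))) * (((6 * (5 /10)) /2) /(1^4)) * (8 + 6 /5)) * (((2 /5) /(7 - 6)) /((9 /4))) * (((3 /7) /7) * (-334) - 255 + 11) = 2384272 /105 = 22707.35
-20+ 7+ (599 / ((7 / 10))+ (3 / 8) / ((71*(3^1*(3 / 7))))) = 10051945 / 11928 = 842.72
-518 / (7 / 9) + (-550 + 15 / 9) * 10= -18448 / 3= -6149.33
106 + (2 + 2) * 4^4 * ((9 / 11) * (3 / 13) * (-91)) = -192370 / 11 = -17488.18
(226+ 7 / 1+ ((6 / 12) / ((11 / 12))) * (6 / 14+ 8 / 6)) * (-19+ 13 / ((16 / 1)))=-5242365 / 1232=-4255.17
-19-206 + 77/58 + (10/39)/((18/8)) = -4551203/20358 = -223.56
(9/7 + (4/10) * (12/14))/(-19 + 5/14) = -38/435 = -0.09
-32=-32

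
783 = 783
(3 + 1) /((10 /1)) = 2 /5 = 0.40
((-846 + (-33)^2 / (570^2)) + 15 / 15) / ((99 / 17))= -518574443 / 3573900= -145.10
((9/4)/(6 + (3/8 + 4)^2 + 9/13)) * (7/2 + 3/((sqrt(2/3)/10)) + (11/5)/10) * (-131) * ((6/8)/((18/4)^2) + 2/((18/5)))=-2179840 * sqrt(6)/21493 - 13515008/537325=-273.58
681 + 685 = 1366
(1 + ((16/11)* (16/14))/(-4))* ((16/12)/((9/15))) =100/77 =1.30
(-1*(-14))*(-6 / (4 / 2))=-42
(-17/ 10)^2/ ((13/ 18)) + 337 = 221651/ 650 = 341.00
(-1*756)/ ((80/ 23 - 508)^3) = 85169/ 14467697008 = 0.00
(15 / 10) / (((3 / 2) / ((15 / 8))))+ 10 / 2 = 6.88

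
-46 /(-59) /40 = 23 /1180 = 0.02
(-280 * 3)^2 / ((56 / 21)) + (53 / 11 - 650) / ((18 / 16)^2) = 235304392 / 891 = 264090.23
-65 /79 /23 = -65 /1817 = -0.04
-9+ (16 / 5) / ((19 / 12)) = -663 / 95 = -6.98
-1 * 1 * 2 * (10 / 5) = -4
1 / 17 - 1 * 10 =-169 / 17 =-9.94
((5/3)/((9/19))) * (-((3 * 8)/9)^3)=-48640/729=-66.72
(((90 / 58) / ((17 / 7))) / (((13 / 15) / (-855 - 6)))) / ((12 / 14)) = -740.56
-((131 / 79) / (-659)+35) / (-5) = 7.00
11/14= 0.79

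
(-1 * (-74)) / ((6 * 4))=37 / 12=3.08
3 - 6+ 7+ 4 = 8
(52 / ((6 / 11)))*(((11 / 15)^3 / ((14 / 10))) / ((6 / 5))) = 190333 / 8505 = 22.38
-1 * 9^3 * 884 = -644436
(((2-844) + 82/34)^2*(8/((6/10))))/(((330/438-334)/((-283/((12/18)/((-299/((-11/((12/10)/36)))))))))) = 2516755412185378/232006599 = 10847775.12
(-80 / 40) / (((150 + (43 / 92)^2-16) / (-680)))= 135424 / 13365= 10.13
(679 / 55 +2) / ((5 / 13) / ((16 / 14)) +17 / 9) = 738504 / 114565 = 6.45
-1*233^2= -54289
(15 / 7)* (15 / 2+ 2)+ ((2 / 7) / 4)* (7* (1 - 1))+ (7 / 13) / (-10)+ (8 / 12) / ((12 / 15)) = 57703 / 2730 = 21.14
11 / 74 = 0.15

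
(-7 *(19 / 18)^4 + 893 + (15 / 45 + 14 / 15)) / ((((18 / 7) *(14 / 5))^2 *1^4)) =17.08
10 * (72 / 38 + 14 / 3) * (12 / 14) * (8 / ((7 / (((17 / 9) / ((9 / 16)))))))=215.84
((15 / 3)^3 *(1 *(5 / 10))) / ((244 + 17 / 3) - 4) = 375 / 1474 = 0.25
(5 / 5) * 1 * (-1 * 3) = -3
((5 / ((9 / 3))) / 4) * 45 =75 / 4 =18.75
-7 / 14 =-0.50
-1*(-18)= 18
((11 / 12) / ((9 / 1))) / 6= 11 / 648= 0.02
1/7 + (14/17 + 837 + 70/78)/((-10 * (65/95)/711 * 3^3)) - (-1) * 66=-2861465297/904995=-3161.86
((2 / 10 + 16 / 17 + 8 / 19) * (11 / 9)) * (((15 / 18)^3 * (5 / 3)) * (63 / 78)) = 8094625 / 5441904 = 1.49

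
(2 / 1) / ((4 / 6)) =3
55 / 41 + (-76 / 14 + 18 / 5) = -699 / 1435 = -0.49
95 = 95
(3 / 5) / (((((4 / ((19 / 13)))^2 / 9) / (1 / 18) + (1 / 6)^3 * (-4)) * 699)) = 19494 / 339796715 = 0.00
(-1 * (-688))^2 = 473344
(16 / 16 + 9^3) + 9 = 739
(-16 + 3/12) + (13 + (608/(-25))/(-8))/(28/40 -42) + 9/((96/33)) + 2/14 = -852549/66080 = -12.90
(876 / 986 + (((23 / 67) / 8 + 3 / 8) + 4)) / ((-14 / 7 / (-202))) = 17702674 / 33031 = 535.94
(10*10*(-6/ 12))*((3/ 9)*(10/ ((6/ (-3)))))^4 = -31250/ 81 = -385.80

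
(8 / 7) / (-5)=-8 / 35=-0.23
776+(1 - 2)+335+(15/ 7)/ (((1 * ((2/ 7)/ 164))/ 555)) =683760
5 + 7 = 12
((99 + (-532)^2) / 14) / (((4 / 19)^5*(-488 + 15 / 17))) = -11917689812009 / 118716416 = -100387.88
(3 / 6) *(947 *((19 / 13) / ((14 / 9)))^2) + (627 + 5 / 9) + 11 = 629948299 / 596232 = 1056.55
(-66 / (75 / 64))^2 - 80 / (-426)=422289832 / 133125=3172.13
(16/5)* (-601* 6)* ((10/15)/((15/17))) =-653888/75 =-8718.51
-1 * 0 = 0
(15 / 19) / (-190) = -3 / 722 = -0.00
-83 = -83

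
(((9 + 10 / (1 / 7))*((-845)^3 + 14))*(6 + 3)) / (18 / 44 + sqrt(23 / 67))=-431140506121.41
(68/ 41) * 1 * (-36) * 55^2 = -7405200/ 41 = -180614.63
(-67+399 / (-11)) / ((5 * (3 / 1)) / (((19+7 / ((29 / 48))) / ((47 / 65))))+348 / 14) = -91694512 / 22385187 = -4.10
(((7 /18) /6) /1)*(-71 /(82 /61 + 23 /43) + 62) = 835555 /532332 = 1.57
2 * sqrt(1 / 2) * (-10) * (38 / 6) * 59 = -11210 * sqrt(2) / 3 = -5284.44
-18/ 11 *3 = -54/ 11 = -4.91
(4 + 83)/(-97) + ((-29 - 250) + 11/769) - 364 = -48029135/74593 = -643.88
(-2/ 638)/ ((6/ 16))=-0.01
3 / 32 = 0.09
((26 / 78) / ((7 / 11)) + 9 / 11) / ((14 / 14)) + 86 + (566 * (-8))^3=-21445255954736 / 231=-92836605864.66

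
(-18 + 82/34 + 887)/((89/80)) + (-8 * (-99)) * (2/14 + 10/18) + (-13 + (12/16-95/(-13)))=733295265/550732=1331.49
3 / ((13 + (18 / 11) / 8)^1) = 132 / 581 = 0.23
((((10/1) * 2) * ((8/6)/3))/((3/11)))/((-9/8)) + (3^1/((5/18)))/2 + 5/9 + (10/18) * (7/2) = -51203/2430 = -21.07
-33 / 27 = -11 / 9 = -1.22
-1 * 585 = -585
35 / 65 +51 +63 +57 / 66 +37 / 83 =2749997 / 23738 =115.85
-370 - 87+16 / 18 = -4105 / 9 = -456.11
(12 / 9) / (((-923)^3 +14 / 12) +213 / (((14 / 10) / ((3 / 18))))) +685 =5655681693111 / 8256469625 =685.00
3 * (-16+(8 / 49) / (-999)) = -783224 / 16317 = -48.00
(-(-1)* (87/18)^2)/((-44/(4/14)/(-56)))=841/99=8.49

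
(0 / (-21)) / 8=0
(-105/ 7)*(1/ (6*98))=-5/ 196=-0.03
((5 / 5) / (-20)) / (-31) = 1 / 620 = 0.00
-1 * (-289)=289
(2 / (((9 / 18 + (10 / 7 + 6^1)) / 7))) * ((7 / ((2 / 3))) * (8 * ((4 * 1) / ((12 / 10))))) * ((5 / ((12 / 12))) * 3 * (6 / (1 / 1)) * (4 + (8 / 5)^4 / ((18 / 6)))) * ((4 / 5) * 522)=531511658496 / 4625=114921439.67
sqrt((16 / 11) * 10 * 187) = 4 * sqrt(170) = 52.15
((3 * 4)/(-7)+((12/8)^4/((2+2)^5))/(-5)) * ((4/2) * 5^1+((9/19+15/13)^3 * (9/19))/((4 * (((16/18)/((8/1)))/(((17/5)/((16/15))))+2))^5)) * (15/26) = -768659784027586357366250263809351/77674799127253096439651900588032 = -9.90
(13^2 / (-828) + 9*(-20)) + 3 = -146725 / 828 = -177.20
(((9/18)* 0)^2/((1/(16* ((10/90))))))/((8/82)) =0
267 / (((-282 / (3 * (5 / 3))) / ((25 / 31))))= -11125 / 2914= -3.82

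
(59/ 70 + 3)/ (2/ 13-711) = -3497/ 646870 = -0.01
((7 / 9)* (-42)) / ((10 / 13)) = -637 / 15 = -42.47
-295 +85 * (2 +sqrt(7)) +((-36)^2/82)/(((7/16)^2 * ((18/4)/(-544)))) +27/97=-1969544434/194873 +85 * sqrt(7)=-9881.92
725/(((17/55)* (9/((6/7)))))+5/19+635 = 5824240/6783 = 858.65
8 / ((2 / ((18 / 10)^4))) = 26244 / 625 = 41.99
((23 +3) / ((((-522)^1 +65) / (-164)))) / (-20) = -1066 / 2285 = -0.47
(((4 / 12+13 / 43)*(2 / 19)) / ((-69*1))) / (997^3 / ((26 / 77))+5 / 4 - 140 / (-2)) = -0.00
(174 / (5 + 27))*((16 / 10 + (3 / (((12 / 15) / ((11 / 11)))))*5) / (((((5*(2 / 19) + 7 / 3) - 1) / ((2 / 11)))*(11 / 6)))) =550449 / 93280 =5.90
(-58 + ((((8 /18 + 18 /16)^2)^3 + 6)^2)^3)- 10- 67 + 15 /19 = 11725147953400328024096798802721024180152691851047763184452762645115369065811 /138906789094693574778466228336167917645156498690131321499302257229824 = 84410186.35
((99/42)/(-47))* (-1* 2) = 33/329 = 0.10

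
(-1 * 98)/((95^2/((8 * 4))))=-3136/9025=-0.35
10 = 10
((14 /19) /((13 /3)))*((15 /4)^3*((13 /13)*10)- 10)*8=703.76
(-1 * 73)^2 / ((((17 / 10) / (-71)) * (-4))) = 1891795 / 34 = 55641.03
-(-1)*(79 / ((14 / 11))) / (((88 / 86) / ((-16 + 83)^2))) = 15249133 / 56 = 272305.95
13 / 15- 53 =-782 / 15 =-52.13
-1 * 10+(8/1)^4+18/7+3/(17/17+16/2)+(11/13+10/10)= 1116775/273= 4090.75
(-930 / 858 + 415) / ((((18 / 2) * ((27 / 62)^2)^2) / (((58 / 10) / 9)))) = 824.08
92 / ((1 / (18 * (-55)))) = -91080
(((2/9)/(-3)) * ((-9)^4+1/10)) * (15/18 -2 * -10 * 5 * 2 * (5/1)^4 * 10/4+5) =-24604584277/162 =-151880149.86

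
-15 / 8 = -1.88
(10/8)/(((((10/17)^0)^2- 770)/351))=-1755/3076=-0.57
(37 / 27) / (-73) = -0.02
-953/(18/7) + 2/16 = -370.49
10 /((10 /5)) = 5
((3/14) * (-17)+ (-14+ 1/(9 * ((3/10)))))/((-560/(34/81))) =110993/8573040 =0.01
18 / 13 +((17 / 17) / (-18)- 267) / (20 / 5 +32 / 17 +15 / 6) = -53483 / 1755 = -30.47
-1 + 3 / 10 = -7 / 10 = -0.70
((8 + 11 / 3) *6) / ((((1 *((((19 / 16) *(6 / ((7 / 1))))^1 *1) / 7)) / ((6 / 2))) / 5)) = 137200 / 19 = 7221.05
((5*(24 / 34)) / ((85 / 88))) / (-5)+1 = 389 / 1445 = 0.27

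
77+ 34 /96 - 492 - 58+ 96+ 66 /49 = -882703 /2352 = -375.30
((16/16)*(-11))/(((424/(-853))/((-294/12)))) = -459767/848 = -542.18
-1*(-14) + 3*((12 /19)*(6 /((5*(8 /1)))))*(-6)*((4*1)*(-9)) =7162 /95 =75.39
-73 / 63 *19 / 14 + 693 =609839 / 882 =691.43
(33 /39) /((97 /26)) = 22 /97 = 0.23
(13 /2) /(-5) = -13 /10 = -1.30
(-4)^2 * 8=128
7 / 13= 0.54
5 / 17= 0.29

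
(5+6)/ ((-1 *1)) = -11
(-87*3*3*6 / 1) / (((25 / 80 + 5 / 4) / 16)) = -48107.52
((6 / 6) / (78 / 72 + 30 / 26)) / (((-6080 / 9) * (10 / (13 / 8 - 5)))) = 9477 / 42438400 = 0.00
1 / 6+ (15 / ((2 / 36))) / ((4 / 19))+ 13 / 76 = 292487 / 228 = 1282.84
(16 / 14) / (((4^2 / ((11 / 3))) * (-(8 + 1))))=-0.03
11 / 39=0.28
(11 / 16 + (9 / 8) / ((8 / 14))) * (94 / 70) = 3.57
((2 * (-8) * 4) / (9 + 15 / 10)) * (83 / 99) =-10624 / 2079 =-5.11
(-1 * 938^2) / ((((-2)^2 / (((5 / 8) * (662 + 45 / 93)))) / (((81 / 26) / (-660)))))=429901.29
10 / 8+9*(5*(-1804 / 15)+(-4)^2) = -21067 / 4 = -5266.75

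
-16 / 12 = -4 / 3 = -1.33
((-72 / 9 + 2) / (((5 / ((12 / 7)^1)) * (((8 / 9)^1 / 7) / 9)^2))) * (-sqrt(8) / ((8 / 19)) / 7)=1121931 * sqrt(2) / 160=9916.56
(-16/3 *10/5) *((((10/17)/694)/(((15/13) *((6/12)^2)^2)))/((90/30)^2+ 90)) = -6656/5256009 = -0.00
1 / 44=0.02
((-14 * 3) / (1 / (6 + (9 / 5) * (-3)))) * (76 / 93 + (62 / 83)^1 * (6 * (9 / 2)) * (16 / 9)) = -11889192 / 12865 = -924.15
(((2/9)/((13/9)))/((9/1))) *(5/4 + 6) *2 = 29/117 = 0.25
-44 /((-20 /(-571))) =-6281 /5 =-1256.20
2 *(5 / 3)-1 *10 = -20 / 3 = -6.67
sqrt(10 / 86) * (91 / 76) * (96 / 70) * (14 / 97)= 0.08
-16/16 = -1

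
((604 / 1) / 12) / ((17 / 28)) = 4228 / 51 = 82.90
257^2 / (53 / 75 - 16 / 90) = 14861025 / 119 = 124882.56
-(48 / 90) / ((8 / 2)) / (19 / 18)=-12 / 95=-0.13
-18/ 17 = -1.06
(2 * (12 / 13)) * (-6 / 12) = -12 / 13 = -0.92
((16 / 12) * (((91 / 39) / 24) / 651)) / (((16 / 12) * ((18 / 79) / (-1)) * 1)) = -79 / 120528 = -0.00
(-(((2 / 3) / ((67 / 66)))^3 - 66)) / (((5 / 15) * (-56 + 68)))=9882587 / 601526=16.43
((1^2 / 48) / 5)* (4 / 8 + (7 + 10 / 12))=5 / 144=0.03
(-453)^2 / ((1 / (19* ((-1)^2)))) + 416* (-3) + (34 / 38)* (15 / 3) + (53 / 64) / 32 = 151668372463 / 38912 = 3897727.50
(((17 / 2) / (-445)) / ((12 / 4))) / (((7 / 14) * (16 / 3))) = -17 / 7120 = -0.00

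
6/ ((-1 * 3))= -2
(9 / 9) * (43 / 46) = 43 / 46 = 0.93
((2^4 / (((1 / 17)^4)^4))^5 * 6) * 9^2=139043244356167732305040463798839198216103600795629338349801840023890476924336149094571281733509626866958336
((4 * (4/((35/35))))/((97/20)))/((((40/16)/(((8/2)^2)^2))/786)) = 25755648/97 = 265522.14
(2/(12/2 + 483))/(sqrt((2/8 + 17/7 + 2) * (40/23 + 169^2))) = 4 * sqrt(282767037)/6011873091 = 0.00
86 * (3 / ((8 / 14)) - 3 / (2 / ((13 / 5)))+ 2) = 2881 / 10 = 288.10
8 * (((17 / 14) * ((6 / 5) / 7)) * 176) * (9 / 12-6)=-53856 / 35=-1538.74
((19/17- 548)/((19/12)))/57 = -37188/6137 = -6.06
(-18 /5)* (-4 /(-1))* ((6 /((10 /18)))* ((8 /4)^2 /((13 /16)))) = -248832 /325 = -765.64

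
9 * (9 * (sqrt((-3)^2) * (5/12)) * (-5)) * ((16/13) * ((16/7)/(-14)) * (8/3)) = 172800/637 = 271.27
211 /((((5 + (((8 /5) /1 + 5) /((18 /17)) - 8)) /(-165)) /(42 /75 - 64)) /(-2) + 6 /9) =132519816 /418607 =316.57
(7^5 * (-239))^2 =16135268698129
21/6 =7/2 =3.50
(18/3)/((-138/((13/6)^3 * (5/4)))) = -10985/19872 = -0.55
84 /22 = 42 /11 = 3.82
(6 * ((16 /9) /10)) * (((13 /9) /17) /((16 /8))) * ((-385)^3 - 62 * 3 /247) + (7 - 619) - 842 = -112827054158 /43605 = -2587479.74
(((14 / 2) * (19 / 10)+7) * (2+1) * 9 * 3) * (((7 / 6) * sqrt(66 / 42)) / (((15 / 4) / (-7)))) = -4488.92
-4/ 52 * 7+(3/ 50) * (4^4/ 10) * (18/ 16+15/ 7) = 50971/ 11375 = 4.48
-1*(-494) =494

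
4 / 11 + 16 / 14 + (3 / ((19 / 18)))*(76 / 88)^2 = 6143 / 1694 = 3.63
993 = 993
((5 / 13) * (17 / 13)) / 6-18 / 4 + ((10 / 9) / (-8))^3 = -34842053 / 7884864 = -4.42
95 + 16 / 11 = 1061 / 11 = 96.45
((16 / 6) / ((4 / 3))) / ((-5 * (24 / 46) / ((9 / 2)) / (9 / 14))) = -621 / 280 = -2.22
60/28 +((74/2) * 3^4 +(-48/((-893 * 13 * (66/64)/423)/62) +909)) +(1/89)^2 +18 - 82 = 594959200644/150649499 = 3949.29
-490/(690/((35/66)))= -1715/4554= -0.38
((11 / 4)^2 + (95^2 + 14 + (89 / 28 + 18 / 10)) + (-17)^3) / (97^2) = 2317583 / 5269040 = 0.44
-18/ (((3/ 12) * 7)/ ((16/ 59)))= -1152/ 413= -2.79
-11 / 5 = -2.20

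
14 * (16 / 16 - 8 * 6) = -658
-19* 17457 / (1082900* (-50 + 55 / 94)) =15589101 / 2515035250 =0.01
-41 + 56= 15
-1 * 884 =-884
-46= -46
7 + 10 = 17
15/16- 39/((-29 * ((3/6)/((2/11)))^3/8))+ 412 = 255343081/617584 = 413.45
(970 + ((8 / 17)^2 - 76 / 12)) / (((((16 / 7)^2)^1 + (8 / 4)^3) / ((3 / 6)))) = 40948859 / 1123632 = 36.44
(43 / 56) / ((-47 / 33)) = -0.54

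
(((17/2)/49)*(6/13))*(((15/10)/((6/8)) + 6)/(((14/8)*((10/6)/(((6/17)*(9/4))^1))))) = 3888/22295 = 0.17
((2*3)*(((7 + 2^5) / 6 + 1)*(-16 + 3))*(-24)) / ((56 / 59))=103545 / 7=14792.14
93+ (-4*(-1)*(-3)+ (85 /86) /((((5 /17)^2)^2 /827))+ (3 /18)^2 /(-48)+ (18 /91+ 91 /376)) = 4342369626091517 /39724776000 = 109311.37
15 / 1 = 15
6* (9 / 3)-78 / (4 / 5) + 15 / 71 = -11259 / 142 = -79.29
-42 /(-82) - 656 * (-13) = 8528.51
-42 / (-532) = 3 / 38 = 0.08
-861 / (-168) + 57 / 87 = 1341 / 232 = 5.78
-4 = -4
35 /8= 4.38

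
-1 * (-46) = 46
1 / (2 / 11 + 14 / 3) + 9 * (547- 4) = 781953 / 160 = 4887.21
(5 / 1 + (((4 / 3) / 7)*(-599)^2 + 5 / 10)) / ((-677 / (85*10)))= -1220021575 / 14217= -85814.28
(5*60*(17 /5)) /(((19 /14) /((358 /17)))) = 300720 /19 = 15827.37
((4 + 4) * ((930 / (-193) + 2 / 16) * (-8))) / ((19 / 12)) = 695712 / 3667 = 189.72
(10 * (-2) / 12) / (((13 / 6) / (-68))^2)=-277440 / 169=-1641.66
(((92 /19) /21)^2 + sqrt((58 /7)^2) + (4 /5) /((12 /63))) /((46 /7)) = 433957 /227430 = 1.91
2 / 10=1 / 5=0.20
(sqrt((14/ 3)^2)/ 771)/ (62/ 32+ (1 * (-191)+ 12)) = -224/ 6552729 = -0.00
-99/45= -11/5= -2.20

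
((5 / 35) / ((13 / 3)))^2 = 0.00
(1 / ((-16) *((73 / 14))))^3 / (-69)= 343 / 13743192576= 0.00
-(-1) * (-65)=-65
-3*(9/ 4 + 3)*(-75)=4725/ 4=1181.25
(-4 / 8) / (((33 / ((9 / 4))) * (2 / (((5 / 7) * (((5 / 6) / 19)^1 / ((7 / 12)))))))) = -75 / 81928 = -0.00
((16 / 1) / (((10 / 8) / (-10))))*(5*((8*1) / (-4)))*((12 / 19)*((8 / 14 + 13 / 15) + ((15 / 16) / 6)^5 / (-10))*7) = 10133372839 / 1245184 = 8138.05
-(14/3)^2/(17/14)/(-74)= 1372/5661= 0.24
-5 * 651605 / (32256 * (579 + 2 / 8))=-3258025 / 18684288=-0.17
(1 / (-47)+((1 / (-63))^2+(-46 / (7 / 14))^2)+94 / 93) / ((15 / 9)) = 48951621944 / 9638055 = 5078.99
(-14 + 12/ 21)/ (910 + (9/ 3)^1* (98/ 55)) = -2585/ 176204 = -0.01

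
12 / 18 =2 / 3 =0.67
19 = 19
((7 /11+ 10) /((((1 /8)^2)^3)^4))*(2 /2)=552516878495748490002432 /11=50228807135977135454766.55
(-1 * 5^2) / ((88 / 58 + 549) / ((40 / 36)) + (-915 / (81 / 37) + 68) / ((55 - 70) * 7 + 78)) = -0.05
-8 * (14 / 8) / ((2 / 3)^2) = -63 / 2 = -31.50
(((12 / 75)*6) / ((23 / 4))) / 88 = 12 / 6325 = 0.00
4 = 4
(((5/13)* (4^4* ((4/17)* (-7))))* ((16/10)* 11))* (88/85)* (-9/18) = 27754496/18785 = 1477.48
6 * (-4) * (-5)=120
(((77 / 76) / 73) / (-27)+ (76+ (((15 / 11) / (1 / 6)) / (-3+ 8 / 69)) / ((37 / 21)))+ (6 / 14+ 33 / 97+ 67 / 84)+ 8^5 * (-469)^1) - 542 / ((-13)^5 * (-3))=-23503085126707669217633345 / 1529340685499785158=-15368116.04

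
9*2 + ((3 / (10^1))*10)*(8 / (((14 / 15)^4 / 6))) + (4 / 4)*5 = 510848 / 2401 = 212.76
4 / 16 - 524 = -2095 / 4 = -523.75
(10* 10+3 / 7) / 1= 703 / 7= 100.43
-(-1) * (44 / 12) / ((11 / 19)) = 19 / 3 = 6.33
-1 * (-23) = 23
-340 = -340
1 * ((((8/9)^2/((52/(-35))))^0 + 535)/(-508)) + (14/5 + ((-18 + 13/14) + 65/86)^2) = 267.94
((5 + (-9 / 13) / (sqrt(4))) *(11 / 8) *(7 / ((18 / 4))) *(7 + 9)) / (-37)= -18634 / 4329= -4.30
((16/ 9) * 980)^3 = 3855122432000/ 729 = 5288233788.75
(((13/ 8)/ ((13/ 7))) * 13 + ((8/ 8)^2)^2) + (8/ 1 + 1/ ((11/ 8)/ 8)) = 2305/ 88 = 26.19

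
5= 5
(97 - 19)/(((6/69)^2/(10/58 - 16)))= -9469629/58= -163269.47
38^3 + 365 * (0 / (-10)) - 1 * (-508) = 55380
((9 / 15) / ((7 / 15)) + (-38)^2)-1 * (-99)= 10810 / 7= 1544.29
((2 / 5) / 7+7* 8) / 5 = 11.21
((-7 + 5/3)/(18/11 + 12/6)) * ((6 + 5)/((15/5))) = -242/45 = -5.38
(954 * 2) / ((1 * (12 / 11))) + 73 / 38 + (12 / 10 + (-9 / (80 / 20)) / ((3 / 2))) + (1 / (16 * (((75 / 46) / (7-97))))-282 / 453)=20043391 / 11476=1746.55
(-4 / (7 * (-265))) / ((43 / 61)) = 244 / 79765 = 0.00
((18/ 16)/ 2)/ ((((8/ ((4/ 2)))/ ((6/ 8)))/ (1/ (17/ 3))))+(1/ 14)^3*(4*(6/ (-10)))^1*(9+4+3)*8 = -696669/ 7463680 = -0.09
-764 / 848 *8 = -382 / 53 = -7.21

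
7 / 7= 1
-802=-802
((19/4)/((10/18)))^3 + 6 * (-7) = 4664211/8000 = 583.03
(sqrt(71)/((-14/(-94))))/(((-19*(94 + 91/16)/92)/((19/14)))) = -3.73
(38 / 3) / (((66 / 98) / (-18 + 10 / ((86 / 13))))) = -310.11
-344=-344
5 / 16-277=-4427 / 16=-276.69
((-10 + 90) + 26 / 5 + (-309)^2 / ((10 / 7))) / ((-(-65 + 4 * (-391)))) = 223073 / 5430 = 41.08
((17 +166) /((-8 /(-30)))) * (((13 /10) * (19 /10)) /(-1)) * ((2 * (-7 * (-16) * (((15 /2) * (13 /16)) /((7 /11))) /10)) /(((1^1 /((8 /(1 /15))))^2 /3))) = -15706895490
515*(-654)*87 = -29302470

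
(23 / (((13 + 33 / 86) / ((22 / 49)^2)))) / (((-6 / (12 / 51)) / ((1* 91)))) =-24891152 / 20134443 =-1.24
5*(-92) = -460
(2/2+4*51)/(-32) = -6.41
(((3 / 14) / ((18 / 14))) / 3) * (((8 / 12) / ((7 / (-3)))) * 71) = -71 / 63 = -1.13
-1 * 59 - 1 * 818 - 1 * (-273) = -604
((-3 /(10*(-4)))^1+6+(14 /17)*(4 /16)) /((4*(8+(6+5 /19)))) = 81149 /737120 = 0.11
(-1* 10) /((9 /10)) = -100 /9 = -11.11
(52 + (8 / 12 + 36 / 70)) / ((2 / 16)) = 44672 / 105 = 425.45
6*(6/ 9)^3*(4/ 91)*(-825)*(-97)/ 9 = 1707200/ 2457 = 694.83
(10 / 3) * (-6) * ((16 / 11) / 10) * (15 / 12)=-40 / 11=-3.64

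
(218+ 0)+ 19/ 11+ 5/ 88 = 19341/ 88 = 219.78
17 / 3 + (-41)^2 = 5060 / 3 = 1686.67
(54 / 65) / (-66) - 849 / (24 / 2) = -202381 / 2860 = -70.76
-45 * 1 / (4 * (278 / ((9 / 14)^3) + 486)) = -32805 / 4468504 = -0.01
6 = 6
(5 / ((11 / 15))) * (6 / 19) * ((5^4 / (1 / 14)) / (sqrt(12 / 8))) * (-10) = -13125000 * sqrt(6) / 209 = -153825.61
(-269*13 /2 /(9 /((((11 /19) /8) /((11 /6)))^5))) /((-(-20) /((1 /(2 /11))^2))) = -11424699 /405684060160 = -0.00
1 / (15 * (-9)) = -1 / 135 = -0.01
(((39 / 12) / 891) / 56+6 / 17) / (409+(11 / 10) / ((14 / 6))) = 5988625 / 6946535376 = 0.00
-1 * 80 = -80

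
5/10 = 1/2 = 0.50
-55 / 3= -18.33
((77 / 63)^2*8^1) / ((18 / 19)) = 9196 / 729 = 12.61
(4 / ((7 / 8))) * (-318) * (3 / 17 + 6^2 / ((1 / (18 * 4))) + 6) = -449463744 / 119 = -3777006.25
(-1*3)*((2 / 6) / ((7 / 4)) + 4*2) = -172 / 7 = -24.57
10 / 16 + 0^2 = 0.62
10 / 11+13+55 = 758 / 11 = 68.91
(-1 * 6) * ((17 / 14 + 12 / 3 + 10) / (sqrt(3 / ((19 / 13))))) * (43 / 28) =-9159 * sqrt(741) / 2548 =-97.85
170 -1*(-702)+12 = 884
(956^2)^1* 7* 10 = 63975520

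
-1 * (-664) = 664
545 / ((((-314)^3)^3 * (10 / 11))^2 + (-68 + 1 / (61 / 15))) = 0.00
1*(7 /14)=1 /2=0.50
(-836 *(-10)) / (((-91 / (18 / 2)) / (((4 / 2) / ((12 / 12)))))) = -150480 / 91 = -1653.63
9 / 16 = 0.56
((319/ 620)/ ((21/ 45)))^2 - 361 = -271070215/ 753424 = -359.78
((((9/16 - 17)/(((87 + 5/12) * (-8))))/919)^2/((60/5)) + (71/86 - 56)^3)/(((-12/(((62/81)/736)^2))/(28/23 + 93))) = 105862686118414224014846420177137/74220191580627214253086356799488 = 1.43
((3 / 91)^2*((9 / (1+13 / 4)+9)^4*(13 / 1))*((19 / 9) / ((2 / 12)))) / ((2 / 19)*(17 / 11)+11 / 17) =29544930954 / 8750053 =3376.54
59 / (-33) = -59 / 33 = -1.79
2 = 2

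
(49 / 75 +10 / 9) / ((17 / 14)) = 5558 / 3825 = 1.45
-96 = -96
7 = 7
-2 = -2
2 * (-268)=-536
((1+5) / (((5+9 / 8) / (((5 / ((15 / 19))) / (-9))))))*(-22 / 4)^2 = -9196 / 441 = -20.85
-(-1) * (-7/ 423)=-7/ 423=-0.02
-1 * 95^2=-9025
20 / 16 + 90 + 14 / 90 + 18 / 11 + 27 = 237683 / 1980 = 120.04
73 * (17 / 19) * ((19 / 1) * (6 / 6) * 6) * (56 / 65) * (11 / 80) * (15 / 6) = 286671 / 130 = 2205.16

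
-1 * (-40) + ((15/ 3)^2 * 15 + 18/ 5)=418.60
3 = 3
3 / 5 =0.60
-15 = -15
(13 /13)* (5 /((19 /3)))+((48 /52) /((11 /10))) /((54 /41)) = 34885 /24453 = 1.43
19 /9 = 2.11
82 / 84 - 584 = -24487 / 42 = -583.02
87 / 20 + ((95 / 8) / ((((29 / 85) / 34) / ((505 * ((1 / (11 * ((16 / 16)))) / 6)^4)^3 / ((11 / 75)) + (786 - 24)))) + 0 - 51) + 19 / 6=13100689166236993569161229011111 / 14528696463906193477877760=901711.26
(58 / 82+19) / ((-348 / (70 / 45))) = -2828 / 32103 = -0.09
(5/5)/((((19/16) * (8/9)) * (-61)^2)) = 18/70699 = 0.00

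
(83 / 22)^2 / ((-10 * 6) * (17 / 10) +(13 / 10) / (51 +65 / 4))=-9265705 / 66387376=-0.14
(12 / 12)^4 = 1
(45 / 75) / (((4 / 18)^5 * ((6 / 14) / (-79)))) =-32654097 / 160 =-204088.11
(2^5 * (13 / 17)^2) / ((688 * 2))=0.01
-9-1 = -10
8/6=4/3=1.33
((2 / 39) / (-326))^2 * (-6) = -2 / 13470483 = -0.00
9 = 9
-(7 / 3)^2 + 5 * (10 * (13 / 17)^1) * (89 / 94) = 30.76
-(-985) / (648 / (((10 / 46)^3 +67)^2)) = 163691466204265 / 23981814018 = 6825.65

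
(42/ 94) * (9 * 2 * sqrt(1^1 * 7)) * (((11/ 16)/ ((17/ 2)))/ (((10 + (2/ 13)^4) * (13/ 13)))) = 5398029 * sqrt(7)/ 82987336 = 0.17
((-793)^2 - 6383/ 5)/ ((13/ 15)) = 724122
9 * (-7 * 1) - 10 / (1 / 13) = -193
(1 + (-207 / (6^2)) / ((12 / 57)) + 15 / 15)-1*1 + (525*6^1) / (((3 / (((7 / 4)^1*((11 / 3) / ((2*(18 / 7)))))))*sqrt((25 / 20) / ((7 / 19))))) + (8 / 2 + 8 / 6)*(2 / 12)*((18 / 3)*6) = 91 / 16 + 18865*sqrt(665) / 684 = 716.92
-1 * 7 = -7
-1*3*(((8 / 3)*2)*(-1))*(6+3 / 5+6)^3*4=16003008 / 125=128024.06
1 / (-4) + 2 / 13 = -5 / 52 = -0.10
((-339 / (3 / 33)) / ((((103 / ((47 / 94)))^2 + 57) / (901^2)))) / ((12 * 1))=-91733513 / 15452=-5936.68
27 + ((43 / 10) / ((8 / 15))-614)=-9263 / 16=-578.94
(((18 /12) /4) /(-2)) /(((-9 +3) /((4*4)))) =1 /2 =0.50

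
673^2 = 452929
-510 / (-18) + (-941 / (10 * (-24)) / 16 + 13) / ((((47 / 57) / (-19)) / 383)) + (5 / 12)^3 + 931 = -115932.12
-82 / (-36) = 41 / 18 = 2.28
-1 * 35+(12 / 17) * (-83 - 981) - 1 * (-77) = -12054 / 17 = -709.06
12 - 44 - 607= -639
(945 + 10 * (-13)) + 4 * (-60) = 575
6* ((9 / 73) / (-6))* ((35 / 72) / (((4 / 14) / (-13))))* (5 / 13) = 1225 / 1168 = 1.05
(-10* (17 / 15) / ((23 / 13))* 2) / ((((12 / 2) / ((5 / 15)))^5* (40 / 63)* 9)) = -1547 / 1303801920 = -0.00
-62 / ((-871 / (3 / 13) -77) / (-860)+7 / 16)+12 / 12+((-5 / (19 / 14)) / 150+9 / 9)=-153792847 / 14458335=-10.64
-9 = -9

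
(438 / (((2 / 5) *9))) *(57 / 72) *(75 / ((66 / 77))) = 1213625 / 144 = 8427.95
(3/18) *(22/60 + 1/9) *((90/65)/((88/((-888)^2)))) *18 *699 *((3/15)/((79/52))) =35551900512/21725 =1636451.12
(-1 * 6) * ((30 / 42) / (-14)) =15 / 49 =0.31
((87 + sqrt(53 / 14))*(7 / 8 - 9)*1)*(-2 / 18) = 65*sqrt(742) / 1008 + 1885 / 24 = 80.30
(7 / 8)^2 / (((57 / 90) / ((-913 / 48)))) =-223685 / 9728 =-22.99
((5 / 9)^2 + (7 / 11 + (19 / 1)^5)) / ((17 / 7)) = 15443435357 / 15147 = 1019570.57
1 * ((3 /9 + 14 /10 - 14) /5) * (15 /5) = -184 /25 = -7.36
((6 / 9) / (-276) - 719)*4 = -2876.01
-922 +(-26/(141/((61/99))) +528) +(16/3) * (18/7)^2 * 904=21535951240/683991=31485.72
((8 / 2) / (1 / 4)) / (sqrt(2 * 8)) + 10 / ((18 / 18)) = 14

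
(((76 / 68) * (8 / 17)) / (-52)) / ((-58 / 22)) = 418 / 108953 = 0.00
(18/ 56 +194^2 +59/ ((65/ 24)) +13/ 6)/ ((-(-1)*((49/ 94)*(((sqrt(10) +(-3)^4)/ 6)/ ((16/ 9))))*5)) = 1391670602352/ 730272725 - 154630066928*sqrt(10)/ 6572454525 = 1831.29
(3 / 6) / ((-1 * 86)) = -1 / 172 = -0.01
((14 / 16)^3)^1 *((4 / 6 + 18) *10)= 12005 / 96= 125.05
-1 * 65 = -65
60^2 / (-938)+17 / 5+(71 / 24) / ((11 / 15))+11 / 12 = 2793787 / 619080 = 4.51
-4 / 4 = -1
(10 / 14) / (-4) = -5 / 28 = -0.18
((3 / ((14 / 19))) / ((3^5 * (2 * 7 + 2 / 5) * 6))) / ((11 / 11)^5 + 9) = 0.00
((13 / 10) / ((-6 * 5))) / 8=-13 / 2400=-0.01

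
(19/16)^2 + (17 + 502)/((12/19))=210729/256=823.16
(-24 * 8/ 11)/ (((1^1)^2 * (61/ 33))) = -576/ 61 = -9.44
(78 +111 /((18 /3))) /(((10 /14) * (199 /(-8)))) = -5404 /995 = -5.43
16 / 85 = 0.19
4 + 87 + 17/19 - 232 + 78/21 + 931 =794.61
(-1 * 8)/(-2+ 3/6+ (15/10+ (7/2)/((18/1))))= -288/7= -41.14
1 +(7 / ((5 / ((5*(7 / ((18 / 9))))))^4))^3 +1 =4747561518135 / 4096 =1159072636.26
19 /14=1.36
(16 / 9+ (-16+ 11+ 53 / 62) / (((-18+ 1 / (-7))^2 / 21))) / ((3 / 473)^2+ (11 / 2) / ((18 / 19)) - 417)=-6094329187078 / 1655926719639937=-0.00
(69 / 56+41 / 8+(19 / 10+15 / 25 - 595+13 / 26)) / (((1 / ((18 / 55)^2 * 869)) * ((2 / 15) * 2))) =-204410.65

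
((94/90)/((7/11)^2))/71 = 5687/156555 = 0.04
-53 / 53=-1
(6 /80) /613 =3 /24520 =0.00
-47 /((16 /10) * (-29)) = 235 /232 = 1.01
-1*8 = -8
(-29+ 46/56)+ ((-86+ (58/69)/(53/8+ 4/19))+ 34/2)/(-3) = -31432433/6022044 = -5.22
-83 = -83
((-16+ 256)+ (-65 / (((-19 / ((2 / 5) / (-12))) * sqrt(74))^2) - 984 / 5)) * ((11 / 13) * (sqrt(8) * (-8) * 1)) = -4570017122 * sqrt(2) / 7813845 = -827.12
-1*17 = -17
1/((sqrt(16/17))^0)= 1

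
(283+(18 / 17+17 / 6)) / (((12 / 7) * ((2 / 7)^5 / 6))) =3442762687 / 6528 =527383.99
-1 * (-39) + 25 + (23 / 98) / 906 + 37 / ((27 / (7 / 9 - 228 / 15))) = 1590705527 / 35959140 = 44.24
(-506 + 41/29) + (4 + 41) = -459.59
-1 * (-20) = 20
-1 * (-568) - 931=-363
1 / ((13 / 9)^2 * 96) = 27 / 5408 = 0.00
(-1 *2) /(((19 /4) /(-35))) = 280 /19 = 14.74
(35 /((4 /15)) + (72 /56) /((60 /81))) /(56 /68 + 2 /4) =52751 /525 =100.48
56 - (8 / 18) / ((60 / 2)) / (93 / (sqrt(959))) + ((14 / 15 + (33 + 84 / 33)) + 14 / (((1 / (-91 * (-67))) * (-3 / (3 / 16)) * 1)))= -6919963 / 1320 - 2 * sqrt(959) / 12555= -5242.40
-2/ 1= -2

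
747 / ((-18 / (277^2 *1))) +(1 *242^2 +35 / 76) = -237552367 / 76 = -3125689.04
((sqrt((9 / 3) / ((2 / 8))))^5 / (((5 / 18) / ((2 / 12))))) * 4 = 3456 * sqrt(3) / 5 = 1197.19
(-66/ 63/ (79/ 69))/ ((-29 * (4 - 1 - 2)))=506/ 16037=0.03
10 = 10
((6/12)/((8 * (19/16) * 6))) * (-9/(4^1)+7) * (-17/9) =-17/216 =-0.08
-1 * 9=-9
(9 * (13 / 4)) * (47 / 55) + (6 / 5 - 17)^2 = 302099 / 1100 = 274.64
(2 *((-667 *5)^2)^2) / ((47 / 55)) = 13607427784568750 / 47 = 289519740097207.45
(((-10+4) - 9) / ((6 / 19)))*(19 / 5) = -361 / 2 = -180.50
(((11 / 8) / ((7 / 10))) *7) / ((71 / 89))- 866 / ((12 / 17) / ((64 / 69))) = -65883503 / 58788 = -1120.70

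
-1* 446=-446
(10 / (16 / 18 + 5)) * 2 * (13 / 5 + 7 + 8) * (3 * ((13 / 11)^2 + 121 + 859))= 102599136 / 583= 175984.80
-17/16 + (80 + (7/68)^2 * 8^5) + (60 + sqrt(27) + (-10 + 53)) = 3 * sqrt(3) + 2446911/4624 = 534.37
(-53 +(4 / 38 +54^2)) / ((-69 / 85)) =-1541305 / 437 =-3527.01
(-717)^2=514089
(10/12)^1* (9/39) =5/26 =0.19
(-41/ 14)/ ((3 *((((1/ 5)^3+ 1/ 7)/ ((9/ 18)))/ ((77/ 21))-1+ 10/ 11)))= 56375/ 498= 113.20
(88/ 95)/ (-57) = -88/ 5415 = -0.02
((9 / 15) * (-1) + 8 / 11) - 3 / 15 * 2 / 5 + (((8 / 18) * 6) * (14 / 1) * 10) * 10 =3080039 / 825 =3733.38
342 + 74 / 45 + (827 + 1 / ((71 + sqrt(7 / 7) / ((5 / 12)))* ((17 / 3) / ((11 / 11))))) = 328664956 / 280755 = 1170.65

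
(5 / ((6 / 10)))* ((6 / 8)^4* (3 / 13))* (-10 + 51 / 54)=-36675 / 6656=-5.51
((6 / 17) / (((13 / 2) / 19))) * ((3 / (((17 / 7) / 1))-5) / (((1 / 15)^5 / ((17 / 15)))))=-738720000 / 221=-3342624.43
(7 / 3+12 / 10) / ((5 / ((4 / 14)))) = 106 / 525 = 0.20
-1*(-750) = 750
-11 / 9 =-1.22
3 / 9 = 1 / 3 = 0.33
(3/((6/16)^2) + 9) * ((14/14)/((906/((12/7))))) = 26/453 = 0.06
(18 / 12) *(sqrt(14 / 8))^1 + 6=3 *sqrt(7) / 4 + 6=7.98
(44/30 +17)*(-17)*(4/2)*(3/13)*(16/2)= -75344/65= -1159.14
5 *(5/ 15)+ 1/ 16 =83/ 48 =1.73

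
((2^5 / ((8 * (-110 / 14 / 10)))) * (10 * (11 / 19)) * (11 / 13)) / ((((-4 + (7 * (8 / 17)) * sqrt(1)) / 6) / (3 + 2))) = 261800 / 247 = 1059.92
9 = 9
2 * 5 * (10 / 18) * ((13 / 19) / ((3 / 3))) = 650 / 171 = 3.80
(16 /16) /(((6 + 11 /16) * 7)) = 16 /749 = 0.02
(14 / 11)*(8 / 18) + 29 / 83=0.92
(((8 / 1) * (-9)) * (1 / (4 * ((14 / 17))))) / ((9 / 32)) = -544 / 7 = -77.71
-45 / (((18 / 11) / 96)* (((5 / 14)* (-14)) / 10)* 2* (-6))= -440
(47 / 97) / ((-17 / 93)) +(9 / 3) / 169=-733752 / 278681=-2.63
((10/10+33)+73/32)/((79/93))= 107973/2528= 42.71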